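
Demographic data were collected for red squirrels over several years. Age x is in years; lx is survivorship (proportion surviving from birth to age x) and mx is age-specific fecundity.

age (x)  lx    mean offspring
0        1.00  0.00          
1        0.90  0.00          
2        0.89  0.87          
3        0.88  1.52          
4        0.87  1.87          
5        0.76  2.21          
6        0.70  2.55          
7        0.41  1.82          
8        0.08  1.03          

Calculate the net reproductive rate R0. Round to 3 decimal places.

lx·mx by age: 0, 0, 0.7743, 1.3376, 1.6269, 1.6796, 1.785, 0.7462, 0.0824
R0 = Σ lx·mx = 8.032 → 8.032

8.032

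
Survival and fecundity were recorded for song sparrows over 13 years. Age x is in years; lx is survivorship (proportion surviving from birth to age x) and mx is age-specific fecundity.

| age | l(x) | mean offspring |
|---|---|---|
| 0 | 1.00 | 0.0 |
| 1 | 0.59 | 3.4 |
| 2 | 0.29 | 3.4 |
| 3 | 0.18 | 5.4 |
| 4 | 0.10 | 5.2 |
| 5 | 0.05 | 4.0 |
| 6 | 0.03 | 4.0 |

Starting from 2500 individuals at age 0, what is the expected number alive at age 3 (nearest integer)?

Expected survivors = N0 · l_3 = 2500 × 0.18 = 450 → 450

450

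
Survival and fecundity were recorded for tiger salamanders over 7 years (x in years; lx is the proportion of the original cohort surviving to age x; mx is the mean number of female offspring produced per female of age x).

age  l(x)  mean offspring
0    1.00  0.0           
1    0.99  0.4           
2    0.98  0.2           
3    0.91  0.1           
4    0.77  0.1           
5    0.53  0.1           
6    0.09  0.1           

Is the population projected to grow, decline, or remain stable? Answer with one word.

declining

R0 = Σ lx·mx = 0 + 0.396 + 0.196 + 0.091 + 0.077 + 0.053 + 0.009 = 0.822
R0 < 1, so the population is declining.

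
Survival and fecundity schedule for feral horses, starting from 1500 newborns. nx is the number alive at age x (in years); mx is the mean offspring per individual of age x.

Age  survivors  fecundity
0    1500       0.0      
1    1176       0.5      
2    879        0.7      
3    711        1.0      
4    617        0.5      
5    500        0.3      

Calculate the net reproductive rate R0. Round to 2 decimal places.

1.58

lx = nx/n0 = nx/1500: 1, 0.784, 0.586, 0.474, 0.41133…, 0.33333…
lx·mx by age: 0, 0.392, 0.4102, 0.474, 0.205667…, 0.1…
R0 = Σ lx·mx = 1.581867… → 1.58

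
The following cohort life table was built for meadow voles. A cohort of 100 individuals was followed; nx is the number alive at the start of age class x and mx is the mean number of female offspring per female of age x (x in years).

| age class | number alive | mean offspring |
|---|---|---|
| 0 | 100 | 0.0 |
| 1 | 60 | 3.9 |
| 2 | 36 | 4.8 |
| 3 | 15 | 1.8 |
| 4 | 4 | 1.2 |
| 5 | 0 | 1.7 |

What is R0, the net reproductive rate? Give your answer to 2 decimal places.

lx = nx/n0 = nx/100: 1, 0.6, 0.36, 0.15, 0.04, 0
lx·mx by age: 0, 2.34, 1.728, 0.27, 0.048, 0
R0 = Σ lx·mx = 4.386 → 4.39

4.39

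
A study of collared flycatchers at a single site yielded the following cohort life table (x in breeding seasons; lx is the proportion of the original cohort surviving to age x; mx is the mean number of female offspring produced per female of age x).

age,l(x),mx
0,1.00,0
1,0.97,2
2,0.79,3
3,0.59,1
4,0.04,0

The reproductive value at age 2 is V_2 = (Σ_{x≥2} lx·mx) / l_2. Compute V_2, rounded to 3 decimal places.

3.747

lx·mx for x ≥ 2: 2.37, 0.59, 0 → sum = 2.96
V_2 = 2.96 / l_2 = 2.96 / 0.79 = 3.746835… → 3.747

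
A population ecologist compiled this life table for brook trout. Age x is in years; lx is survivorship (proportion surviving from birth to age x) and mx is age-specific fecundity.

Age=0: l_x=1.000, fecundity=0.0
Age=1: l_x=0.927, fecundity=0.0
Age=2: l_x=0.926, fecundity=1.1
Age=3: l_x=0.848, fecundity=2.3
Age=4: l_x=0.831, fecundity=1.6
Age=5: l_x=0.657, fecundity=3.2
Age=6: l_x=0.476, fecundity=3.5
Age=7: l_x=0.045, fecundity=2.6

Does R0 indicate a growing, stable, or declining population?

R0 = Σ lx·mx = 0 + 0 + 1.0186 + 1.9504 + 1.3296 + 2.1024 + 1.666 + 0.117 = 8.184
R0 > 1, so the population is growing.

growing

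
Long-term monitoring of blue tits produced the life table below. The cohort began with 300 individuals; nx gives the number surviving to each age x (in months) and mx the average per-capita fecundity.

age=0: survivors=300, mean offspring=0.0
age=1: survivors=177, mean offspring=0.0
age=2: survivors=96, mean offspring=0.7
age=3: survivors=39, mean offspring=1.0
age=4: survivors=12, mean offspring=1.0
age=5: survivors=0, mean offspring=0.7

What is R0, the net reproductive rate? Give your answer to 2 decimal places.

lx = nx/n0 = nx/300: 1, 0.59, 0.32, 0.13, 0.04, 0
lx·mx by age: 0, 0, 0.224, 0.13, 0.04, 0
R0 = Σ lx·mx = 0.394 → 0.39

0.39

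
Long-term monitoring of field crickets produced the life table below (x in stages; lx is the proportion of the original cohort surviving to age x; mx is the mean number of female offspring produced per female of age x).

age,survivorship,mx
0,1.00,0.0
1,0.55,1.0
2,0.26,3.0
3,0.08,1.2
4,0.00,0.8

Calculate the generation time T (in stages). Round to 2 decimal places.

1.68

lx·mx: 0, 0.55, 0.78, 0.096, 0 → R0 = 1.426
x·lx·mx: 0, 0.55, 1.56, 0.288, 0 → Σ = 2.398
T = 2.398 / 1.426 = 1.681627… → 1.68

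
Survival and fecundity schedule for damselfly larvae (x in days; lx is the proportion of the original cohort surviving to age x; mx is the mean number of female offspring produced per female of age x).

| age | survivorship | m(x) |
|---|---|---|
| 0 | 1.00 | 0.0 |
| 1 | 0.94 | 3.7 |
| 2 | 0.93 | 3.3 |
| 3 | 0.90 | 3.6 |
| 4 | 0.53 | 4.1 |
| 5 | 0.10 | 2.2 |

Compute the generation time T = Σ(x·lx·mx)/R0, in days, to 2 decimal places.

2.39

lx·mx: 0, 3.478, 3.069, 3.24, 2.173, 0.22 → R0 = 12.18
x·lx·mx: 0, 3.478, 6.138, 9.72, 8.692, 1.1 → Σ = 29.128
T = 29.128 / 12.18 = 2.391461… → 2.39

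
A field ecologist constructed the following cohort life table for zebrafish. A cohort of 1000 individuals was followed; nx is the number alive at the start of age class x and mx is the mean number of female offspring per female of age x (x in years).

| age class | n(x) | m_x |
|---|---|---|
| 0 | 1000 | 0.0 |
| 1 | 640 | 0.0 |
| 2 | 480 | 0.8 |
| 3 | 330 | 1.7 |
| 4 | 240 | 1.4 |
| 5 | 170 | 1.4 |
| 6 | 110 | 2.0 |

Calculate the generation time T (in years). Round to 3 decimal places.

lx = nx/n0 = nx/1000: 1, 0.64, 0.48, 0.33, 0.24, 0.17, 0.11
lx·mx: 0, 0, 0.384, 0.561, 0.336, 0.238, 0.22 → R0 = 1.739
x·lx·mx: 0, 0, 0.768, 1.683, 1.344, 1.19, 1.32 → Σ = 6.305
T = 6.305 / 1.739 = 3.625647… → 3.626

3.626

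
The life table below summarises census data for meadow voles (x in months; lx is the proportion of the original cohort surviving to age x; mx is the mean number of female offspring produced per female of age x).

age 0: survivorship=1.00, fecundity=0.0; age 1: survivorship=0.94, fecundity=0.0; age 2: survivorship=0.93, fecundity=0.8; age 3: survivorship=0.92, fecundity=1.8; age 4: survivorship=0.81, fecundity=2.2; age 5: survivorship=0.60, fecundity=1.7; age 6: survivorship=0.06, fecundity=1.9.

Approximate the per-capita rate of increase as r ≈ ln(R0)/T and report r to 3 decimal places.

R0 = Σ lx·mx = 0 + 0 + 0.744 + 1.656 + 1.782 + 1.02 + 0.114 = 5.316
Σ x·lx·mx = 19.368; T = 19.368/5.316 = 3.64334…
r ≈ ln(R0)/T = ln(5.316)/3.64334… = 0.45857… → 0.459

0.459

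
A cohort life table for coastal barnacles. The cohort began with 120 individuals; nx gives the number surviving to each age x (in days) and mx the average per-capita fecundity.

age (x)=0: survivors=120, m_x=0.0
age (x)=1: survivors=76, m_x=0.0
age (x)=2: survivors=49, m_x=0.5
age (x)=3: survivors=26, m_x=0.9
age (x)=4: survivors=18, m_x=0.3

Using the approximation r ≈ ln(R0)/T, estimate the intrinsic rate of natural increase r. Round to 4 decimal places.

lx = nx/n0 = nx/120: 1, 0.63333…, 0.40833…, 0.21667…, 0.15
R0 = Σ lx·mx = 0 + 0 + 0.20417… + 0.195… + 0.045 = 0.444167…
Σ x·lx·mx = 1.173333…; T = 1.173333…/0.444167… = 2.64165…
r ≈ ln(R0)/T = ln(0.444167…)/2.64165… = -0.307215… → -0.3072

-0.3072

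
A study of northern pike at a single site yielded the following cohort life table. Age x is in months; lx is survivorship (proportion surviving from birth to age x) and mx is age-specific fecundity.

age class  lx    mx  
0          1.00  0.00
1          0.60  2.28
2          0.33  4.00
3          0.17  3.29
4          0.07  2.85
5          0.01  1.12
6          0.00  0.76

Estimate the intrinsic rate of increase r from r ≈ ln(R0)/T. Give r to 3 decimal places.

0.656

R0 = Σ lx·mx = 0 + 1.368 + 1.32 + 0.5593 + 0.1995 + 0.0112 + 0 = 3.458
Σ x·lx·mx = 6.5399; T = 6.5399/3.458 = 1.89124…
r ≈ ln(R0)/T = ln(3.458)/1.89124… = 0.65602… → 0.656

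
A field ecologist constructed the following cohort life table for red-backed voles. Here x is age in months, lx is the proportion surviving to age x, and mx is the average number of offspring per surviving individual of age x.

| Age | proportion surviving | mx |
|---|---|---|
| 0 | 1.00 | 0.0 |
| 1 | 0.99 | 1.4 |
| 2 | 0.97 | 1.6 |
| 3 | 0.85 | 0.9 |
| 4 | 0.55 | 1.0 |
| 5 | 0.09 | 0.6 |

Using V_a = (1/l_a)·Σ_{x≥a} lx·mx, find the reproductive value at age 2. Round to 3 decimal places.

lx·mx for x ≥ 2: 1.552, 0.765, 0.55, 0.054 → sum = 2.921
V_2 = 2.921 / l_2 = 2.921 / 0.97 = 3.01134… → 3.011

3.011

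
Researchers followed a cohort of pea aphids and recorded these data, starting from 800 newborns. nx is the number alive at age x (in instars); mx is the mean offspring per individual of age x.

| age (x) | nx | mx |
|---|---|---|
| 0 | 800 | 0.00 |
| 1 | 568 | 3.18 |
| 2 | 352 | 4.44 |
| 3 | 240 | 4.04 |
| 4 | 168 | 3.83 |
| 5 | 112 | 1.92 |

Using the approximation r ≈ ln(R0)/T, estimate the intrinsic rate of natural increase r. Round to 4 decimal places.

lx = nx/n0 = nx/800: 1, 0.71, 0.44, 0.3, 0.21, 0.14
R0 = Σ lx·mx = 0 + 2.2578 + 1.9536 + 1.212 + 0.8043 + 0.2688 = 6.4965
Σ x·lx·mx = 14.3622; T = 14.3622/6.4965 = 2.21076…
r ≈ ln(R0)/T = ln(6.4965)/2.21076… = 0.846435… → 0.8464

0.8464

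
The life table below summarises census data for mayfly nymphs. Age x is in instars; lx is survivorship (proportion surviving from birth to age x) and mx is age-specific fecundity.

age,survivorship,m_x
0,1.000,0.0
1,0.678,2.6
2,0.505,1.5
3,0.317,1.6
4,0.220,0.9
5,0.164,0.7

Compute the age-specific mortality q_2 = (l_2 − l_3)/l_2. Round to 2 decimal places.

0.37

q_2 = (l_2 − l_3) / l_2 = (0.505 − 0.317) / 0.505
     = 0.188 / 0.505 = 0.372277… → 0.37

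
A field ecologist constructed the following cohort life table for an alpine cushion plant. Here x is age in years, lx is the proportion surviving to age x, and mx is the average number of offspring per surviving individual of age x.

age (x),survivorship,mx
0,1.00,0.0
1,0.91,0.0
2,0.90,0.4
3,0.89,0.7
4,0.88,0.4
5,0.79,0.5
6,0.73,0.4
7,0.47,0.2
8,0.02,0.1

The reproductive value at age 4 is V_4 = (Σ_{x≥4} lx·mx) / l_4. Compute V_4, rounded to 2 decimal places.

1.29

lx·mx for x ≥ 4: 0.352, 0.395, 0.292, 0.094, 0.002 → sum = 1.135
V_4 = 1.135 / l_4 = 1.135 / 0.88 = 1.289773… → 1.29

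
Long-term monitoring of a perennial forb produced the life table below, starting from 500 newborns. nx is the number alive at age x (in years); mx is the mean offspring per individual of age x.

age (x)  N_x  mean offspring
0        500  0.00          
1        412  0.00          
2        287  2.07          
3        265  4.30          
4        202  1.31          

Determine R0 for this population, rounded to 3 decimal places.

3.996

lx = nx/n0 = nx/500: 1, 0.824, 0.574, 0.53, 0.404
lx·mx by age: 0, 0, 1.18818, 2.279, 0.52924
R0 = Σ lx·mx = 3.99642 → 3.996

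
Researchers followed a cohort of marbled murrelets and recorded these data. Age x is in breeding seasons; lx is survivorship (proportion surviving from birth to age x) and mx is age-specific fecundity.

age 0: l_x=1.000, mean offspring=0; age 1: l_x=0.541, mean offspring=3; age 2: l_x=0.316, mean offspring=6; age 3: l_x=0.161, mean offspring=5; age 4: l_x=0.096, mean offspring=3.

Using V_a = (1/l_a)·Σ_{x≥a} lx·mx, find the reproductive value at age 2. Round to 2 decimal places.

9.46

lx·mx for x ≥ 2: 1.896, 0.805, 0.288 → sum = 2.989
V_2 = 2.989 / l_2 = 2.989 / 0.316 = 9.458861… → 9.46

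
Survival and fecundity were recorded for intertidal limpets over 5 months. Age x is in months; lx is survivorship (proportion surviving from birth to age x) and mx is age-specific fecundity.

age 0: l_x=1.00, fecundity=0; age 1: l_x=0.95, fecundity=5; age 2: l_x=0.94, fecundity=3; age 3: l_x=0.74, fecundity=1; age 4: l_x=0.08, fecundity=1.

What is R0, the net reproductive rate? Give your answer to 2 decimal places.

8.39

lx·mx by age: 0, 4.75, 2.82, 0.74, 0.08
R0 = Σ lx·mx = 8.39 → 8.39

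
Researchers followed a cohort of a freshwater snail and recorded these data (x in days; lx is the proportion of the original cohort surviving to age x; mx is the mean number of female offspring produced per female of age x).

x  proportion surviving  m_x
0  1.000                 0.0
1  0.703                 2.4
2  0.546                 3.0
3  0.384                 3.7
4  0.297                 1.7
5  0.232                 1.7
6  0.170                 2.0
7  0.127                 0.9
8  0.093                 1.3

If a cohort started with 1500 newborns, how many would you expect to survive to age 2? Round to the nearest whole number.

Expected survivors = N0 · l_2 = 1500 × 0.546 = 819 → 819

819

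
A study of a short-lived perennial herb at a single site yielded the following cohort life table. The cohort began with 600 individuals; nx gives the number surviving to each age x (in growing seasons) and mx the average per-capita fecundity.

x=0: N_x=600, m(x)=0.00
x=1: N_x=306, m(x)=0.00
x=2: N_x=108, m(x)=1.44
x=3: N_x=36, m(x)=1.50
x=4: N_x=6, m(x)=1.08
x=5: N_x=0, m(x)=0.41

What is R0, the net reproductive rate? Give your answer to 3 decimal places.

0.360

lx = nx/n0 = nx/600: 1, 0.51, 0.18, 0.06, 0.01, 0
lx·mx by age: 0, 0, 0.2592, 0.09, 0.0108, 0
R0 = Σ lx·mx = 0.36 → 0.360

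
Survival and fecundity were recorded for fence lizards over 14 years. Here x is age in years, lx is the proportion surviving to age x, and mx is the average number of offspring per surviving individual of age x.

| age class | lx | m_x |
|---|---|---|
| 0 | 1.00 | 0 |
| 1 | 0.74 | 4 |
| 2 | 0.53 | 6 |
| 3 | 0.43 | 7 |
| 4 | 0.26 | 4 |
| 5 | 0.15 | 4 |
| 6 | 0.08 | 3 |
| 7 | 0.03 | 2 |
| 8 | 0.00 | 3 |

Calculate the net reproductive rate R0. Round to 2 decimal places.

lx·mx by age: 0, 2.96, 3.18, 3.01, 1.04, 0.6, 0.24, 0.06, 0
R0 = Σ lx·mx = 11.09 → 11.09

11.09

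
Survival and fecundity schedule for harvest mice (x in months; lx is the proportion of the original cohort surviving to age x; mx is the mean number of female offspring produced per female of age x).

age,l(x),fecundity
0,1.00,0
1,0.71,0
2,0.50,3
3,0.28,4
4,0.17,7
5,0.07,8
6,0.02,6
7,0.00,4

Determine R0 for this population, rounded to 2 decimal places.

lx·mx by age: 0, 0, 1.5, 1.12, 1.19, 0.56, 0.12, 0
R0 = Σ lx·mx = 4.49 → 4.49

4.49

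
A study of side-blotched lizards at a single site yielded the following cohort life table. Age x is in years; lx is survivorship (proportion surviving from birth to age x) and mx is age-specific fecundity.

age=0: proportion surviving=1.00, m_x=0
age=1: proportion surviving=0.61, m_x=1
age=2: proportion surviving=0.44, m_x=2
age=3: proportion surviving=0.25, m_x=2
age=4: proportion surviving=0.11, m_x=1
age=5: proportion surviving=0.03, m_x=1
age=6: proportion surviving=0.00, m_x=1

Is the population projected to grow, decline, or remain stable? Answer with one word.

growing

R0 = Σ lx·mx = 0 + 0.61 + 0.88 + 0.5 + 0.11 + 0.03 + 0 = 2.13
R0 > 1, so the population is growing.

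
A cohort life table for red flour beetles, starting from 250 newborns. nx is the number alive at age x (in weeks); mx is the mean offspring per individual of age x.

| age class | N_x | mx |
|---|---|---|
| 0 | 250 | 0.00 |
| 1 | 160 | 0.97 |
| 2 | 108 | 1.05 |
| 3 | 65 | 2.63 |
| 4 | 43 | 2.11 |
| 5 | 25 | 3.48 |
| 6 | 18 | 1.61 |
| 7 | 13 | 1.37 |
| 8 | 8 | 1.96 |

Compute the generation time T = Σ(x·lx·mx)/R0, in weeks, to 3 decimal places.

3.114

lx = nx/n0 = nx/250: 1, 0.64, 0.432, 0.26, 0.172, 0.1, 0.072, 0.052, 0.032
lx·mx: 0, 0.6208, 0.4536, 0.6838, 0.36292, 0.348, 0.11592, 0.07124, 0.06272 → R0 = 2.719
x·lx·mx: 0, 0.6208, 0.9072, 2.0514, 1.45168, 1.74, 0.69552, 0.49868, 0.50176 → Σ = 8.46704
T = 8.46704 / 2.719 = 3.114027… → 3.114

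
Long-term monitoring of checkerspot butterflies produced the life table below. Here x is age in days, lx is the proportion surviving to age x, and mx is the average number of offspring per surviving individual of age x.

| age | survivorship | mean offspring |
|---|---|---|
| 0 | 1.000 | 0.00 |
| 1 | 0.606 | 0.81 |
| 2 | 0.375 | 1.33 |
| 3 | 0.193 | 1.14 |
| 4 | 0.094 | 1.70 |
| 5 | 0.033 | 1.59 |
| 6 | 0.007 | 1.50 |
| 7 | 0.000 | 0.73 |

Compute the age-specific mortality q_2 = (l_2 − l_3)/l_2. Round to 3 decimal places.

0.485

q_2 = (l_2 − l_3) / l_2 = (0.375 − 0.193) / 0.375
     = 0.182 / 0.375 = 0.485333… → 0.485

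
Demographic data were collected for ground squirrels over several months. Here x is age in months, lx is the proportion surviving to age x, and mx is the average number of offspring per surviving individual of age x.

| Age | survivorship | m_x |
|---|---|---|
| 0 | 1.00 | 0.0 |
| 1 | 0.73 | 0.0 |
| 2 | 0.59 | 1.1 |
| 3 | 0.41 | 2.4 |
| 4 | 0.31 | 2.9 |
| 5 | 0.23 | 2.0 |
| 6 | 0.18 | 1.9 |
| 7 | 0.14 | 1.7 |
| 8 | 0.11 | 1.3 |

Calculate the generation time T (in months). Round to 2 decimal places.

4.04

lx·mx: 0, 0, 0.649, 0.984, 0.899, 0.46, 0.342, 0.238, 0.143 → R0 = 3.715
x·lx·mx: 0, 0, 1.298, 2.952, 3.596, 2.3, 2.052, 1.666, 1.144 → Σ = 15.008
T = 15.008 / 3.715 = 4.039838… → 4.04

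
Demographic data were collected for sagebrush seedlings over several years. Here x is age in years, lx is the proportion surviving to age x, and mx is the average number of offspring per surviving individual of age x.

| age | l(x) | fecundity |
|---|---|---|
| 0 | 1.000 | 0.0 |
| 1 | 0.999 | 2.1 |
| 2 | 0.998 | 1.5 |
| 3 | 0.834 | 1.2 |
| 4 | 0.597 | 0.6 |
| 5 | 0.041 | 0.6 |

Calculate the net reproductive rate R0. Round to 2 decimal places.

4.98

lx·mx by age: 0, 2.0979, 1.497, 1.0008, 0.3582, 0.0246
R0 = Σ lx·mx = 4.9785 → 4.98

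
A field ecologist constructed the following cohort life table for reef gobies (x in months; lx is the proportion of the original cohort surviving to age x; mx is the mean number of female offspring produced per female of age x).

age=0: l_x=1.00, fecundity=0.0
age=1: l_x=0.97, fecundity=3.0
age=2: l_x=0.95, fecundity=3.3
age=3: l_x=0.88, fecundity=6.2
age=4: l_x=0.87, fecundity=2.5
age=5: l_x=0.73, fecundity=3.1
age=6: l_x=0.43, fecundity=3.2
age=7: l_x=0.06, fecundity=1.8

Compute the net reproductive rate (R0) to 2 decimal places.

lx·mx by age: 0, 2.91, 3.135, 5.456, 2.175, 2.263, 1.376, 0.108
R0 = Σ lx·mx = 17.423 → 17.42

17.42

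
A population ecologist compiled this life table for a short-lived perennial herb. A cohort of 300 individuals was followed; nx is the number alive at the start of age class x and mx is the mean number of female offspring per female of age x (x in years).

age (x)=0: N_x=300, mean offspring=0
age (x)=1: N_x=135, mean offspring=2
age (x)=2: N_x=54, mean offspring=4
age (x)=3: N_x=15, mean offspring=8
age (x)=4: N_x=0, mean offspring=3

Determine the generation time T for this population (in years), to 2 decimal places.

lx = nx/n0 = nx/300: 1, 0.45, 0.18, 0.05, 0
lx·mx: 0, 0.9, 0.72, 0.4, 0 → R0 = 2.02
x·lx·mx: 0, 0.9, 1.44, 1.2, 0 → Σ = 3.54
T = 3.54 / 2.02 = 1.752475… → 1.75

1.75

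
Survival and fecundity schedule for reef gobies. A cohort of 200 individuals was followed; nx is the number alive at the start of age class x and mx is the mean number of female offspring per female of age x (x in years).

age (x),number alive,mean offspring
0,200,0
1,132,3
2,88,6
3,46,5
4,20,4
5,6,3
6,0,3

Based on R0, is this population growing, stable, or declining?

growing

lx = nx/n0 = nx/200: 1, 0.66, 0.44, 0.23, 0.1, 0.03, 0
R0 = Σ lx·mx = 0 + 1.98 + 2.64 + 1.15 + 0.4 + 0.09 + 0 = 6.26
R0 > 1, so the population is growing.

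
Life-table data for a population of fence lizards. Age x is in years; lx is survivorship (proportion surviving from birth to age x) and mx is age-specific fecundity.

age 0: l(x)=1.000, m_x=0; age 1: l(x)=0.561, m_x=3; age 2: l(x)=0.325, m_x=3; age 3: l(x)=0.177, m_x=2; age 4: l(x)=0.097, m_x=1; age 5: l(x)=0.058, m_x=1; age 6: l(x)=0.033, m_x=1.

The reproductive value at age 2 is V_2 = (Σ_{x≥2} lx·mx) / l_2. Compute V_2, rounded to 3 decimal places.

4.668

lx·mx for x ≥ 2: 0.975, 0.354, 0.097, 0.058, 0.033 → sum = 1.517
V_2 = 1.517 / l_2 = 1.517 / 0.325 = 4.667692… → 4.668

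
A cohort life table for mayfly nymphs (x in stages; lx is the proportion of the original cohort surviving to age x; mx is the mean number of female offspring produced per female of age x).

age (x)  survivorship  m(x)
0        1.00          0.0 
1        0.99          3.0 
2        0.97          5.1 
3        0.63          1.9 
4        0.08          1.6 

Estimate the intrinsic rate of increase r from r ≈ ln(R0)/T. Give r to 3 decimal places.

1.211

R0 = Σ lx·mx = 0 + 2.97 + 4.947 + 1.197 + 0.128 = 9.242
Σ x·lx·mx = 16.967; T = 16.967/9.242 = 1.83586…
r ≈ ln(R0)/T = ln(9.242)/1.83586… = 1.21129… → 1.211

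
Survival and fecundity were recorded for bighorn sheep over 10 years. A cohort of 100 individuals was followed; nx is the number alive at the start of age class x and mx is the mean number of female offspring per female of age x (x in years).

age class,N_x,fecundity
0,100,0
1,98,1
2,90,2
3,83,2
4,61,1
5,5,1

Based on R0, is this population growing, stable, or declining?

growing

lx = nx/n0 = nx/100: 1, 0.98, 0.9, 0.83, 0.61, 0.05
R0 = Σ lx·mx = 0 + 0.98 + 1.8 + 1.66 + 0.61 + 0.05 = 5.1
R0 > 1, so the population is growing.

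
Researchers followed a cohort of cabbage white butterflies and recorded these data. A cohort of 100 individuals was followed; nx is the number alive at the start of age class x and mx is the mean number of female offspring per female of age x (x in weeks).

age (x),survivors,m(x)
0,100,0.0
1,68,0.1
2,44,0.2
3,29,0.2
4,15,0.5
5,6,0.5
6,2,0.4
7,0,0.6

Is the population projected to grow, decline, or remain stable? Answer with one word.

declining

lx = nx/n0 = nx/100: 1, 0.68, 0.44, 0.29, 0.15, 0.06, 0.02, 0
R0 = Σ lx·mx = 0 + 0.068 + 0.088 + 0.058 + 0.075 + 0.03 + 0.008 + 0 = 0.327
R0 < 1, so the population is declining.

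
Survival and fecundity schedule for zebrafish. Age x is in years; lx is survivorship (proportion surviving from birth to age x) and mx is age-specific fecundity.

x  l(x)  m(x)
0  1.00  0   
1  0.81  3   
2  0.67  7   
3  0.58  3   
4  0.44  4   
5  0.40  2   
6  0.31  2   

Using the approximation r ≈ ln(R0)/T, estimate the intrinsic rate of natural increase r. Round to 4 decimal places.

R0 = Σ lx·mx = 0 + 2.43 + 4.69 + 1.74 + 1.76 + 0.8 + 0.62 = 12.04
Σ x·lx·mx = 31.79; T = 31.79/12.04 = 2.64037…
r ≈ ln(R0)/T = ln(12.04)/2.64037… = 0.942383… → 0.9424

0.9424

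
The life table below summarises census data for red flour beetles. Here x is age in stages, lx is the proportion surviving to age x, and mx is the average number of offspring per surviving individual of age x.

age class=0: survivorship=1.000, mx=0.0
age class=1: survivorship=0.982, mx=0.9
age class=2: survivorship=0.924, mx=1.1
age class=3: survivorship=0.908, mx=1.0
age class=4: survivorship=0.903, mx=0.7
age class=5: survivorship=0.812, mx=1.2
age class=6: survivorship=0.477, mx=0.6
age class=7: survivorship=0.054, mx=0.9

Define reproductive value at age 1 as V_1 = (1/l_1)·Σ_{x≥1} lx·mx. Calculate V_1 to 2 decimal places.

4.84

lx·mx for x ≥ 1: 0.8838, 1.0164, 0.908, 0.6321, 0.9744, 0.2862, 0.0486 → sum = 4.7495
V_1 = 4.7495 / l_1 = 4.7495 / 0.982 = 4.836558… → 4.84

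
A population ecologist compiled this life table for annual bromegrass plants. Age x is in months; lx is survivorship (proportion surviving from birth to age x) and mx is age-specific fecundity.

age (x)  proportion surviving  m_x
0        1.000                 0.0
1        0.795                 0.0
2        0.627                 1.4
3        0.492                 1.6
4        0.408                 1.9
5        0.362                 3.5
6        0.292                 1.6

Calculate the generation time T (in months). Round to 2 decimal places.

lx·mx: 0, 0, 0.8778, 0.7872, 0.7752, 1.267, 0.4672 → R0 = 4.1744
x·lx·mx: 0, 0, 1.7556, 2.3616, 3.1008, 6.335, 2.8032 → Σ = 16.3562
T = 16.3562 / 4.1744 = 3.918216… → 3.92

3.92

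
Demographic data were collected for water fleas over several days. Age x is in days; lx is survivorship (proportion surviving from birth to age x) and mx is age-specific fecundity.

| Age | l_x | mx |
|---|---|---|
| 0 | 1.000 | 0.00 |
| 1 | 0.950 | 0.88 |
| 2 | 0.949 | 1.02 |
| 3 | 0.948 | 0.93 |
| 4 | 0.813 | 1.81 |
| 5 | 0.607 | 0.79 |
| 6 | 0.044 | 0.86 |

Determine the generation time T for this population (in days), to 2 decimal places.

lx·mx: 0, 0.836, 0.96798, 0.88164, 1.47153, 0.47953, 0.03784 → R0 = 4.67452
x·lx·mx: 0, 0.836, 1.93596, 2.64492, 5.88612, 2.39765, 0.22704 → Σ = 13.92769
T = 13.92769 / 4.67452 = 2.979491… → 2.98

2.98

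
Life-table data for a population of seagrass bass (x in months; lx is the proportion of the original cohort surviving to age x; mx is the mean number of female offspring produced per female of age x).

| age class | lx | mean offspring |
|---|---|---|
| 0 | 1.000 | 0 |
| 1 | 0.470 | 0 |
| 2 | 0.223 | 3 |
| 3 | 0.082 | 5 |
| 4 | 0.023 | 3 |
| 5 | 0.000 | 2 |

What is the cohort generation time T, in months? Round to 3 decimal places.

lx·mx: 0, 0, 0.669, 0.41, 0.069, 0 → R0 = 1.148
x·lx·mx: 0, 0, 1.338, 1.23, 0.276, 0 → Σ = 2.844
T = 2.844 / 1.148 = 2.477352… → 2.477

2.477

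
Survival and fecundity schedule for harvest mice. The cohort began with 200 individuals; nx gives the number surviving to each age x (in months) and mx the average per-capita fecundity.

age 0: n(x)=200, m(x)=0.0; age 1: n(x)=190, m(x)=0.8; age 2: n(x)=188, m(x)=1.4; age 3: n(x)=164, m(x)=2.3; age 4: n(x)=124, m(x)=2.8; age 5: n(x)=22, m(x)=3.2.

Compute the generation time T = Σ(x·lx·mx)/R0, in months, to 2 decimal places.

lx = nx/n0 = nx/200: 1, 0.95, 0.94, 0.82, 0.62, 0.11
lx·mx: 0, 0.76, 1.316, 1.886, 1.736, 0.352 → R0 = 6.05
x·lx·mx: 0, 0.76, 2.632, 5.658, 6.944, 1.76 → Σ = 17.754
T = 17.754 / 6.05 = 2.934545… → 2.93

2.93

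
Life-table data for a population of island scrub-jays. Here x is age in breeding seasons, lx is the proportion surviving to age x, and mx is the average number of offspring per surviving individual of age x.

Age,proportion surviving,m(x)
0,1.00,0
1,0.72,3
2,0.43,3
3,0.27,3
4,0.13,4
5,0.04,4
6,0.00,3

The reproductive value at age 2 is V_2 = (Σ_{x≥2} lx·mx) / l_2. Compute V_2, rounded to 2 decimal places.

lx·mx for x ≥ 2: 1.29, 0.81, 0.52, 0.16, 0 → sum = 2.78
V_2 = 2.78 / l_2 = 2.78 / 0.43 = 6.465116… → 6.47

6.47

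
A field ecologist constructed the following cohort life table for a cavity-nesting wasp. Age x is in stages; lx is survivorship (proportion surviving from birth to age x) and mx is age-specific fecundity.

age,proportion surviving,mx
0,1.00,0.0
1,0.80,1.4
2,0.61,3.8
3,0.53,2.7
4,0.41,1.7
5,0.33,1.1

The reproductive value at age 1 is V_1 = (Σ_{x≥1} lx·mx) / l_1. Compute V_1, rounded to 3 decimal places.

lx·mx for x ≥ 1: 1.12, 2.318, 1.431, 0.697, 0.363 → sum = 5.929
V_1 = 5.929 / l_1 = 5.929 / 0.8 = 7.41125 → 7.411

7.411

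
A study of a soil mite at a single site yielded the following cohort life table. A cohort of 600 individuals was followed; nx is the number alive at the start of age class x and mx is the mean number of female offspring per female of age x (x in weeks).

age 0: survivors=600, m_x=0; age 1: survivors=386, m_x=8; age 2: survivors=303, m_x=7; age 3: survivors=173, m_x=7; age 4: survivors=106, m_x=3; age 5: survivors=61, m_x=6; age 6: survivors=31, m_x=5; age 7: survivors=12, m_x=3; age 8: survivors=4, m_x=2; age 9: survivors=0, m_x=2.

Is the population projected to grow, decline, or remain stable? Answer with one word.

growing

lx = nx/n0 = nx/600: 1, 0.64333…, 0.505, 0.28833…, 0.17667…, 0.10167…, 0.05167…, 0.02, 0.00667…, 0
R0 = Σ lx·mx = 0 + 5.146667… + 3.535 + 2.018333… + 0.53… + 0.61… + 0.258333… + 0.06 + 0.013333… + 0 = 12.171667…
R0 > 1, so the population is growing.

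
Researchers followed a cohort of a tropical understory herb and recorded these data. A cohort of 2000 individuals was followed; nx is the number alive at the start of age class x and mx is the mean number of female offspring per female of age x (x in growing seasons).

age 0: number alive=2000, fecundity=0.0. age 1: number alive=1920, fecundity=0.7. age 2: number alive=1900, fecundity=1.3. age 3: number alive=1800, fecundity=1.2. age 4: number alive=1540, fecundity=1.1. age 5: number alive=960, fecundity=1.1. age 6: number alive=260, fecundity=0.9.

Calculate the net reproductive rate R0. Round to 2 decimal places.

lx = nx/n0 = nx/2000: 1, 0.96, 0.95, 0.9, 0.77, 0.48, 0.13
lx·mx by age: 0, 0.672, 1.235, 1.08, 0.847, 0.528, 0.117
R0 = Σ lx·mx = 4.479 → 4.48

4.48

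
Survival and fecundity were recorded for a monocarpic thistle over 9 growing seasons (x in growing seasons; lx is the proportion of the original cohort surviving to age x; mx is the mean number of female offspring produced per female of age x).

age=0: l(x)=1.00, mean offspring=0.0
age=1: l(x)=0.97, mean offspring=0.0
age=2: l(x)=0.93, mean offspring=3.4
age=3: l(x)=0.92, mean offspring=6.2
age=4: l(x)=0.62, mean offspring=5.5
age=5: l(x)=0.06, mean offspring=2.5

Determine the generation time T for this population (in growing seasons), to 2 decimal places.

lx·mx: 0, 0, 3.162, 5.704, 3.41, 0.15 → R0 = 12.426
x·lx·mx: 0, 0, 6.324, 17.112, 13.64, 0.75 → Σ = 37.826
T = 37.826 / 12.426 = 3.044101… → 3.04

3.04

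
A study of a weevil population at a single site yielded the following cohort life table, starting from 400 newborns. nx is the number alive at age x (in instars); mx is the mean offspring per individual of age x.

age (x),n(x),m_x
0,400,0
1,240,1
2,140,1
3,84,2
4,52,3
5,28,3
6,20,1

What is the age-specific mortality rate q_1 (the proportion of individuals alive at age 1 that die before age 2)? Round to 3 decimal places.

0.417

lx = nx/n0 = nx/400: 1, 0.6, 0.35, 0.21, 0.13, 0.07, 0.05
q_1 = (l_1 − l_2) / l_1 = (0.6 − 0.35) / 0.6
     = 0.25 / 0.6 = 0.416667… → 0.417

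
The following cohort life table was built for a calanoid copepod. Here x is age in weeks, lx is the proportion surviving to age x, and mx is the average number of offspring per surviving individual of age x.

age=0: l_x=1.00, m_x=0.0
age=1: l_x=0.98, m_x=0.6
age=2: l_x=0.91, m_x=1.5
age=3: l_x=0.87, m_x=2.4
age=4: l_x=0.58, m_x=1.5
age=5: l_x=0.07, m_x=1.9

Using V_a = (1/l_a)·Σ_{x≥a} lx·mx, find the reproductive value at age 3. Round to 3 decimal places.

3.553

lx·mx for x ≥ 3: 2.088, 0.87, 0.133 → sum = 3.091
V_3 = 3.091 / l_3 = 3.091 / 0.87 = 3.552874… → 3.553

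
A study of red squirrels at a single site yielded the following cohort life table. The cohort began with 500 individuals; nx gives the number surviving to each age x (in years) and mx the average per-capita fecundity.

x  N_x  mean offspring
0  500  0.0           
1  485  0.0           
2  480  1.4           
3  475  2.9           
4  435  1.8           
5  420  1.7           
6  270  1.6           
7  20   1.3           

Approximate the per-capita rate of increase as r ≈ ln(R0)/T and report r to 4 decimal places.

lx = nx/n0 = nx/500: 1, 0.97, 0.96, 0.95, 0.87, 0.84, 0.54, 0.04
R0 = Σ lx·mx = 0 + 0 + 1.344 + 2.755 + 1.566 + 1.428 + 0.864 + 0.052 = 8.009
Σ x·lx·mx = 29.905; T = 29.905/8.009 = 3.73392…
r ≈ ln(R0)/T = ln(8.009)/3.73392… = 0.557206… → 0.5572

0.5572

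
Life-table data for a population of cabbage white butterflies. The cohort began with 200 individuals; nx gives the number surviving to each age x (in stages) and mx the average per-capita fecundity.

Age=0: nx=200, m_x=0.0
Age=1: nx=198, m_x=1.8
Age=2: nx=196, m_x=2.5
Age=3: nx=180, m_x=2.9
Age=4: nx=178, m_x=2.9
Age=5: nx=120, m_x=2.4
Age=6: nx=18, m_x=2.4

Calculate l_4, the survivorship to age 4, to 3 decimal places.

l_4 = n_4/n_0 = 178/200 = 0.89 → 0.890

0.890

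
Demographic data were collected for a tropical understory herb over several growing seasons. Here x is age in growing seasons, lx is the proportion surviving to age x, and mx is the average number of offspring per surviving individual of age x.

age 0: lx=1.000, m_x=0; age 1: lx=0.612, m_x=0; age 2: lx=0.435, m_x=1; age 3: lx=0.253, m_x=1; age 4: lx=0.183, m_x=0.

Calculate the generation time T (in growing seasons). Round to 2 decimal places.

2.37

lx·mx: 0, 0, 0.435, 0.253, 0 → R0 = 0.688
x·lx·mx: 0, 0, 0.87, 0.759, 0 → Σ = 1.629
T = 1.629 / 0.688 = 2.367733… → 2.37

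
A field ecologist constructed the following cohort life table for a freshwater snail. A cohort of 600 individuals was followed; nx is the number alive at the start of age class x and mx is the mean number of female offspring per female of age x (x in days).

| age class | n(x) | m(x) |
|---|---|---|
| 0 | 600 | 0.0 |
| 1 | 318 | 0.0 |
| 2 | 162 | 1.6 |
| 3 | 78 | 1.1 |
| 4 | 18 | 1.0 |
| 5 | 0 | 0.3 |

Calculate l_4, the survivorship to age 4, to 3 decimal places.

l_4 = n_4/n_0 = 18/600 = 0.03 → 0.030

0.030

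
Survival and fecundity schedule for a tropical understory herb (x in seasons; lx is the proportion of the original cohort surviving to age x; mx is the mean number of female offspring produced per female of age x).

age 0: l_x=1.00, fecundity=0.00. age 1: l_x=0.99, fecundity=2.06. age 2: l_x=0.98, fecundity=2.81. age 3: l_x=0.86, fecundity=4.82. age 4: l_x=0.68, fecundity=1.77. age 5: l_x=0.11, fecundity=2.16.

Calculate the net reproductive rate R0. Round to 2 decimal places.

10.38

lx·mx by age: 0, 2.0394, 2.7538, 4.1452, 1.2036, 0.2376
R0 = Σ lx·mx = 10.3796 → 10.38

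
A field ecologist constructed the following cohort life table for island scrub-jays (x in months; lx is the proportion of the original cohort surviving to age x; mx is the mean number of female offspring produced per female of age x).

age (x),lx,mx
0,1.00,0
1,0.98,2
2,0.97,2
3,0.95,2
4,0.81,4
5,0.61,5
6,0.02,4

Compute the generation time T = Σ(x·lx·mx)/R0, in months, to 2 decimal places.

lx·mx: 0, 1.96, 1.94, 1.9, 3.24, 3.05, 0.08 → R0 = 12.17
x·lx·mx: 0, 1.96, 3.88, 5.7, 12.96, 15.25, 0.48 → Σ = 40.23
T = 40.23 / 12.17 = 3.30567… → 3.31

3.31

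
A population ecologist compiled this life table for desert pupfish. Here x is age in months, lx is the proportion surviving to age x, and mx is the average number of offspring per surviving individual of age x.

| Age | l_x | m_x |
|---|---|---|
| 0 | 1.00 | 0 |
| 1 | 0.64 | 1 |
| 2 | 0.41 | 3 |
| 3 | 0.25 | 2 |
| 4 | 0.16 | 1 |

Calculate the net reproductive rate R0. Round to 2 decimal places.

lx·mx by age: 0, 0.64, 1.23, 0.5, 0.16
R0 = Σ lx·mx = 2.53 → 2.53

2.53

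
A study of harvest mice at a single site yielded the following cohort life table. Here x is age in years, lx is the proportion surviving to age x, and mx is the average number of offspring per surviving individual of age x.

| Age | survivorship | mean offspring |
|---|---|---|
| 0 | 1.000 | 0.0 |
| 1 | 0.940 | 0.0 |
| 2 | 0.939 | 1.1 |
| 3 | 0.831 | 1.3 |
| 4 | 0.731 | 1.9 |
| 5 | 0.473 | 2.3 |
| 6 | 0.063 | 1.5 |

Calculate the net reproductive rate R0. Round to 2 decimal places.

lx·mx by age: 0, 0, 1.0329, 1.0803, 1.3889, 1.0879, 0.0945
R0 = Σ lx·mx = 4.6845 → 4.68

4.68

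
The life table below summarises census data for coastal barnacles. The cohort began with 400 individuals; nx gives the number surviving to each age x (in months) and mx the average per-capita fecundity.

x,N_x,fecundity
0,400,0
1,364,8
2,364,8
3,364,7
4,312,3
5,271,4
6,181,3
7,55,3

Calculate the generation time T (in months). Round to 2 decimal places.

2.70

lx = nx/n0 = nx/400: 1, 0.91, 0.91, 0.91, 0.78, 0.6775, 0.4525, 0.1375
lx·mx: 0, 7.28, 7.28, 6.37, 2.34, 2.71, 1.3575, 0.4125 → R0 = 27.75
x·lx·mx: 0, 7.28, 14.56, 19.11, 9.36, 13.55, 8.145, 2.8875 → Σ = 74.8925
T = 74.8925 / 27.75 = 2.698829… → 2.70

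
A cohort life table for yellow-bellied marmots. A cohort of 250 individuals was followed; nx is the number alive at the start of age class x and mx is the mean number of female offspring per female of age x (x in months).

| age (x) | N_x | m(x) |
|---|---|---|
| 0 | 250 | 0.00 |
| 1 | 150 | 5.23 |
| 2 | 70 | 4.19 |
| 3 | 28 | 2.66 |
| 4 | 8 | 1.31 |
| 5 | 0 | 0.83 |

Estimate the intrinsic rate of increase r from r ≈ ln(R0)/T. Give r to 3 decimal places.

lx = nx/n0 = nx/250: 1, 0.6, 0.28, 0.112, 0.032, 0
R0 = Σ lx·mx = 0 + 3.138 + 1.1732 + 0.29792 + 0.04192 + 0 = 4.65104
Σ x·lx·mx = 6.54584; T = 6.54584/4.65104 = 1.40739…
r ≈ ln(R0)/T = ln(4.65104)/1.40739… = 1.09215… → 1.092

1.092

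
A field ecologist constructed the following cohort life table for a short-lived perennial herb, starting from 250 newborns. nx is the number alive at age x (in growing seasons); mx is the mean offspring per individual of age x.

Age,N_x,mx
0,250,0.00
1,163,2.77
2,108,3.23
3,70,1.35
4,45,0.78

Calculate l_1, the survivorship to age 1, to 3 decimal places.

0.652

l_1 = n_1/n_0 = 163/250 = 0.652 → 0.652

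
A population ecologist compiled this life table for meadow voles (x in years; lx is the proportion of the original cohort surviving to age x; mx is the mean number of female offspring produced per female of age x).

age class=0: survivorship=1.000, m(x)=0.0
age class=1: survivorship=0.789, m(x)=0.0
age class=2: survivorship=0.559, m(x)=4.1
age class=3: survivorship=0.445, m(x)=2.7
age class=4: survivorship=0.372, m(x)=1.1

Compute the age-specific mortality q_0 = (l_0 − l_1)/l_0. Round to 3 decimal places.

q_0 = (l_0 − l_1) / l_0 = (1 − 0.789) / 1
     = 0.211 / 1 = 0.211 → 0.211

0.211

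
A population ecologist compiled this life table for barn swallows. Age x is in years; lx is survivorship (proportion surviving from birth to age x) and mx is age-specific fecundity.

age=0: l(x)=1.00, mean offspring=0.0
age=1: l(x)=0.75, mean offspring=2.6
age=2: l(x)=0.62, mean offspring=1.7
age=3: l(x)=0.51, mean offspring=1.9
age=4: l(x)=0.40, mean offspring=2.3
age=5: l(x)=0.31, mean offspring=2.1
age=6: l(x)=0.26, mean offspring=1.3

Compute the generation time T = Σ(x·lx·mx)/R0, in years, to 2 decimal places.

2.71

lx·mx: 0, 1.95, 1.054, 0.969, 0.92, 0.651, 0.338 → R0 = 5.882
x·lx·mx: 0, 1.95, 2.108, 2.907, 3.68, 3.255, 2.028 → Σ = 15.928
T = 15.928 / 5.882 = 2.707922… → 2.71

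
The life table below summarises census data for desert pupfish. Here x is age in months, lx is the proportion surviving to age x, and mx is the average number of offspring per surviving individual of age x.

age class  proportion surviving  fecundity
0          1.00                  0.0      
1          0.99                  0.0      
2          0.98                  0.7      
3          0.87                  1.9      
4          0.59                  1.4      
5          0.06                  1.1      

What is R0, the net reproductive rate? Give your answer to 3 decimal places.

3.231

lx·mx by age: 0, 0, 0.686, 1.653, 0.826, 0.066
R0 = Σ lx·mx = 3.231 → 3.231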